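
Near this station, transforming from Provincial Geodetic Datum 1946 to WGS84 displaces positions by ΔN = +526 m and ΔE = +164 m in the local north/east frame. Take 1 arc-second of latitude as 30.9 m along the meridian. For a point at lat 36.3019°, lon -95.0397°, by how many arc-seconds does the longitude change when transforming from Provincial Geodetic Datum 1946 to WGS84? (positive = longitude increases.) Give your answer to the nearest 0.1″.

Δλ = 6.6″

At latitude 36.3019°, cos φ = 0.805909.
1″ of longitude at this latitude = 30.90 × cos φ = 24.9026 m, so Δλ = 164.0 / 24.9026 = 6.586″.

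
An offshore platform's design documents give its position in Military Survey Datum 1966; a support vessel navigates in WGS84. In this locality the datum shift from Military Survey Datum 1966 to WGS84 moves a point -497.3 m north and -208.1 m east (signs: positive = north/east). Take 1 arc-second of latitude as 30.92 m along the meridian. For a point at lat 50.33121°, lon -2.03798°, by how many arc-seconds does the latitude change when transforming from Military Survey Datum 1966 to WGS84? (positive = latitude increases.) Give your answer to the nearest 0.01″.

Δφ = -16.08″

1″ of latitude = 30.92 m, so Δφ = -497.3 / 30.92 = -16.083″.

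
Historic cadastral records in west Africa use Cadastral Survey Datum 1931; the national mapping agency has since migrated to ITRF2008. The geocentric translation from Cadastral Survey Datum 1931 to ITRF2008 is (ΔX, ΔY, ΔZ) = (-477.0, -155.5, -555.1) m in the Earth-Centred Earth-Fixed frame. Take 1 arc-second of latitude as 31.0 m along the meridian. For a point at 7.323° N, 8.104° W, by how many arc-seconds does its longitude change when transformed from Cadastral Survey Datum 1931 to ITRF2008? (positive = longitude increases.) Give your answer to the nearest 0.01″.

Δλ = -7.19″

sin φ = 0.127463, cos φ = 0.991843, sin λ = -0.140970, cos λ = 0.990014.
East component: ΔE = −sin λ·ΔX + cos λ·ΔY = −(-0.140970)(-477.0) + (0.990014)(-155.5) = -221.19 m.
1° of latitude spans 3600 × 31.00 = 111600 m; at latitude φ, 1° of longitude spans that × cos φ = 110689.7 m, so Δλ = -221.19 / 110689.7 × 3600 = -7.194″.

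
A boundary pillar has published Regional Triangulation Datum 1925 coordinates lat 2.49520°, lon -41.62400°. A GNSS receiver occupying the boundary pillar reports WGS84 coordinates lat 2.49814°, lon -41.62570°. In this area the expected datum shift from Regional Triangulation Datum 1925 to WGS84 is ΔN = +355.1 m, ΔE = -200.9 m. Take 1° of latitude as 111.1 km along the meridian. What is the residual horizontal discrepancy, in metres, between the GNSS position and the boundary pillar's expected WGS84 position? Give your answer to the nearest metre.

Observed coordinate differences: Δφ = +0.00294°, Δλ = -0.00170°.
Converting to metres (1° lat = 111100 m, cos φ = 0.999052): observed ΔN = 326.6 m, observed ΔE = -188.7 m.
Subtracting the expected shift leaves a residual of 326.6 − (355.1) = -28.5 m north and -188.7 − (-200.9) = 12.2 m east.
Residual distance = √((-28.5)² + 12.2²) = 31.0 m.

31 m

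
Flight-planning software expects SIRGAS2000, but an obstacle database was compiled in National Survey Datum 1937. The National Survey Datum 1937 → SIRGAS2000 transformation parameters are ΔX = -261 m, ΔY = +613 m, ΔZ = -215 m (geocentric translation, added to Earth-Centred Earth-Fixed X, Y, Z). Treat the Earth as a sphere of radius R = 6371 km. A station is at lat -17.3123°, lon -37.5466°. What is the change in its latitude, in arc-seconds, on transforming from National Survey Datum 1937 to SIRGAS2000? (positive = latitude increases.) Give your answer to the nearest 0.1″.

Δφ = -12.2″

sin φ = -0.297580, cos φ = 0.954697, sin λ = -0.609406, cos λ = 0.792858.
North component: ΔN = −sin φ cos λ·ΔX − sin φ sin λ·ΔY + cos φ·ΔZ = −(-0.297580)(0.792858)(-261) − (-0.297580)(-0.609406)(613) + (0.954697)(-215) = -378.01 m.
1° of latitude spans πR/180 = 111195 m, so Δφ = -378.01 / 111195 × 3600 = -12.238″.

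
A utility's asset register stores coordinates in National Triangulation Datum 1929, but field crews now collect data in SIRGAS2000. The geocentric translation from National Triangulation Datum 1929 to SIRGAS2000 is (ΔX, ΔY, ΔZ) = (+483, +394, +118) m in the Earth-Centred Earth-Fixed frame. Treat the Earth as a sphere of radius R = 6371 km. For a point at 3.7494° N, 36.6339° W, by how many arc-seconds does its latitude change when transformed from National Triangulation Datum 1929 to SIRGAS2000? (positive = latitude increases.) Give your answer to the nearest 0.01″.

sin φ = 0.065393, cos φ = 0.997860, sin λ = -0.596700, cos λ = 0.802465.
North component: ΔN = −sin φ cos λ·ΔX − sin φ sin λ·ΔY + cos φ·ΔZ = −(0.065393)(0.802465)(483) − (0.065393)(-0.596700)(394) + (0.997860)(118) = 107.78 m.
1° of latitude spans πR/180 = 111195 m, so Δφ = 107.78 / 111195 × 3600 = 3.489″.

Δφ = 3.49″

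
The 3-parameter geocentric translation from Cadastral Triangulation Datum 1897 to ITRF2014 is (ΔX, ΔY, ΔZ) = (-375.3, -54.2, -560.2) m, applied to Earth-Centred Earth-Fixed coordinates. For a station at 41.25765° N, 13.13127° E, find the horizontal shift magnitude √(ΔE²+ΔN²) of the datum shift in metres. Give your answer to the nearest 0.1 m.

At φ = 41.25765°, λ = 13.13127°: sin φ = 0.659446, cos φ = 0.751752, sin λ = 0.227183, cos λ = 0.973852.
ΔE = −sin λ·ΔX + cos λ·ΔY = −(0.227183)·(-375.3) + (0.973852)·(-54.2) = 32.48 m.
ΔN = −sin φ cos λ·ΔX − sin φ sin λ·ΔY + cos φ·ΔZ = −(0.659446)(0.973852)(-375.3) − (0.659446)(0.227183)(-54.2) + (0.751752)(-560.2) = -171.99 m.
Horizontal magnitude = √(ΔE² + ΔN²) = √(32.48² + (-171.99)²) = 175.03 m.

175.0 m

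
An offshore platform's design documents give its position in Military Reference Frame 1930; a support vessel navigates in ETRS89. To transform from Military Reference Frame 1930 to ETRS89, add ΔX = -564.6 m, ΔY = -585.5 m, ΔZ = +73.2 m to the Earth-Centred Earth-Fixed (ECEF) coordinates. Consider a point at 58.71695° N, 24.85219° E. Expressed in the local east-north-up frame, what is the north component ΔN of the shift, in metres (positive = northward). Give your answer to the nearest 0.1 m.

The local north axis is (−sin φ cos λ, −sin φ sin λ, cos φ), giving ΔN = 437.831 + 210.297 + 38.010 = 686.14 m.

ΔN = 686.1 m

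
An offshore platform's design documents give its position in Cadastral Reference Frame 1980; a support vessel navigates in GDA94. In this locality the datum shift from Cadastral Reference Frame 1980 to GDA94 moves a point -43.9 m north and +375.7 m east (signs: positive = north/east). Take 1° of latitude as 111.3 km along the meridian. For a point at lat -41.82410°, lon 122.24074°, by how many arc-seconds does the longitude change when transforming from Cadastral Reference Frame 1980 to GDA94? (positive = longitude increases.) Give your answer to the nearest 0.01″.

Δλ = 16.31″

At latitude -41.82410°, cos φ = 0.745196.
1° of longitude at this latitude = 111.3 × cos φ = 82.94 km, so Δλ = 375.7 / 82940.3 = 0.0045298° = 16.307″.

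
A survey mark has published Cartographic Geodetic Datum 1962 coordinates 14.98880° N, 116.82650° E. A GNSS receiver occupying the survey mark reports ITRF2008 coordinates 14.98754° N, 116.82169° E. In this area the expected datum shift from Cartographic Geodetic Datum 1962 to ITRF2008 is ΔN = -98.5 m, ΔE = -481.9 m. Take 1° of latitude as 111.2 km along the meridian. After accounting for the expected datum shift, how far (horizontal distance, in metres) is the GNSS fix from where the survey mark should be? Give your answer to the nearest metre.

Observed coordinate differences: Δφ = -0.00126°, Δλ = -0.00481°.
Converting to metres (1° lat = 111200 m, cos φ = 0.965976): observed ΔN = -140.1 m, observed ΔE = -516.7 m.
Subtracting the expected shift leaves a residual of -140.1 − (-98.5) = -41.6 m north and -516.7 − (-481.9) = -34.8 m east.
Residual distance = √((-41.6)² + (-34.8)²) = 54.2 m.

54 m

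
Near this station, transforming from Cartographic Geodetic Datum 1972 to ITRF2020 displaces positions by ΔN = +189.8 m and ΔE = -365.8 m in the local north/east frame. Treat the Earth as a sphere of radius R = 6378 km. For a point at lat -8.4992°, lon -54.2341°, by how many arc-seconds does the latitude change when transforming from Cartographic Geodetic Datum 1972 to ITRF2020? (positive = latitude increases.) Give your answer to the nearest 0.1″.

On a sphere of radius R, 1 rad of latitude = R, so Δφ = ΔN / R = 189.8 / 6378000 = 2.9759e-05 rad = 6.138″.

Δφ = 6.1″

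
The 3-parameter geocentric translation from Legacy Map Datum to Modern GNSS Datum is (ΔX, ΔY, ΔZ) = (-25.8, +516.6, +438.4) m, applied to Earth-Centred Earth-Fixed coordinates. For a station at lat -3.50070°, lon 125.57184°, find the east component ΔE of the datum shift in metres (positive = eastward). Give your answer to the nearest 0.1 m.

The local east axis at (φ, λ) is (−sin λ, cos λ, 0), so ΔE = −sin(125.57184°)·(-25.8) + cos(125.57184°)·516.6 = -279.53 m.

ΔE = -279.5 m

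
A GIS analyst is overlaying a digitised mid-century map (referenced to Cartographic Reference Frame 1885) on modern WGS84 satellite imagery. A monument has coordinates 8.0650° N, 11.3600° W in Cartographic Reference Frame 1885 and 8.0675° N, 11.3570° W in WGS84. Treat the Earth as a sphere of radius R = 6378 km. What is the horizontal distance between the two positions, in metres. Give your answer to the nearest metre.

Δφ = 8.0675° − 8.0650° = +0.0025°; Δλ = -11.3570° − -11.3600° = +0.0030°.
1° along a meridian = πR/180 = 111317 m.
ΔN = Δφ × 111317 = 278.3 m; ΔE = Δλ × 111317 × cos(8.0650°) = +0.0030 × 111317 × 0.990110 = 330.6 m.
Distance = √(ΔE² + ΔN²) = √(330.6² + 278.3²) = 432.2 m.

432 m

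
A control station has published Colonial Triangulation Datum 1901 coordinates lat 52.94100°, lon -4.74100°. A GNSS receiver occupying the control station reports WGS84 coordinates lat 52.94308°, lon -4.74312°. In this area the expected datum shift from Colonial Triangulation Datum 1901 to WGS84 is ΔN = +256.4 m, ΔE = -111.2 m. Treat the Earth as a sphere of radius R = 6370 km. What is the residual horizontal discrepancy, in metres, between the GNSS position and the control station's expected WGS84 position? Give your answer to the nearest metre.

40 m

Observed coordinate differences: Δφ = +0.00208°, Δλ = -0.00212°.
Converting to metres (1° lat = 111177 m, cos φ = 0.602637): observed ΔN = 231.2 m, observed ΔE = -142.0 m.
Subtracting the expected shift leaves a residual of 231.2 − (256.4) = -25.2 m north and -142.0 − (-111.2) = -30.8 m east.
Residual distance = √((-25.2)² + (-30.8)²) = 39.8 m.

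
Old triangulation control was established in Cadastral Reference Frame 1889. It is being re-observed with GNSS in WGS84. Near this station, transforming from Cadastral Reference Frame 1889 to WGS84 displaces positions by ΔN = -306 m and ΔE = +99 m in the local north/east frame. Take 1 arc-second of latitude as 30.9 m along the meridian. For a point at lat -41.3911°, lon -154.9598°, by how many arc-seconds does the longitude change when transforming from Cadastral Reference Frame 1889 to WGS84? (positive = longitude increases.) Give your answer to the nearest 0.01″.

At latitude -41.3911°, cos φ = 0.750214.
1″ of longitude at this latitude = 30.90 × cos φ = 23.1816 m, so Δλ = 99.0 / 23.1816 = 4.271″.

Δλ = 4.27″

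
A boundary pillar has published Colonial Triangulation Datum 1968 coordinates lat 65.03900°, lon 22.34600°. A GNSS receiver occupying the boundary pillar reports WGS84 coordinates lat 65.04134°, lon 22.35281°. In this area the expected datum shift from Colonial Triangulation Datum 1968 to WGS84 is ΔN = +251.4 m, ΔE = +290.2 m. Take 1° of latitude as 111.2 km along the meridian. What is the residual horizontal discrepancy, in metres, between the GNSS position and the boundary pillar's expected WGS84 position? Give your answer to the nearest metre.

31 m

Observed coordinate differences: Δφ = +0.00234°, Δλ = +0.00681°.
Converting to metres (1° lat = 111200 m, cos φ = 0.422001): observed ΔN = 260.2 m, observed ΔE = 319.6 m.
Subtracting the expected shift leaves a residual of 260.2 − (251.4) = 8.8 m north and 319.6 − (290.2) = 29.4 m east.
Residual distance = √(8.8² + 29.4²) = 30.7 m.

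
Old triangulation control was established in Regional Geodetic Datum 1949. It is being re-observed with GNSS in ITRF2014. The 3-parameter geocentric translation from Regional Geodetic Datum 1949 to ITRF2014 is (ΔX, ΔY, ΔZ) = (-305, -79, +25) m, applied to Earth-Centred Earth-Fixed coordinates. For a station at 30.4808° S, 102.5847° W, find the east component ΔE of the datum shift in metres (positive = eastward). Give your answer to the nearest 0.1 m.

ΔE = -280.5 m

The local east axis at (φ, λ) is (−sin λ, cos λ, 0), so ΔE = −sin(-102.5847°)·(-305) + cos(-102.5847°)·(-79) = -280.46 m.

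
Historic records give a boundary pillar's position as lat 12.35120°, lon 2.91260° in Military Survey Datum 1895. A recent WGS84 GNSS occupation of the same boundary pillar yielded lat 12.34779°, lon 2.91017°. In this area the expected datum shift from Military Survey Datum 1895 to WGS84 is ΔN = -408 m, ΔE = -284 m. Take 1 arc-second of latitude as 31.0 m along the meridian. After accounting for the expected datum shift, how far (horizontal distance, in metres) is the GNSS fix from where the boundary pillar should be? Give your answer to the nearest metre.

Observed coordinate differences: Δφ = -0.00341°, Δλ = -0.00243°.
Converting to metres (1° lat = 111600 m, cos φ = 0.976855): observed ΔN = -380.6 m, observed ΔE = -264.9 m.
Subtracting the expected shift leaves a residual of -380.6 − (-408) = 27.4 m north and -264.9 − (-284) = 19.1 m east.
Residual distance = √(27.4² + 19.1²) = 33.4 m.

33 m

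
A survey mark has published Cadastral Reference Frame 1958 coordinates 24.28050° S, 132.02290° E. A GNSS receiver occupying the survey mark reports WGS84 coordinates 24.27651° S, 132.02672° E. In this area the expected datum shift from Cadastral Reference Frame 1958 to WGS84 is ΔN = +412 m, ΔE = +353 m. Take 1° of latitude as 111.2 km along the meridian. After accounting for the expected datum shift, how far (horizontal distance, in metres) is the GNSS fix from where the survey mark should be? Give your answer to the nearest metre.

47 m

Observed coordinate differences: Δφ = +0.00399°, Δλ = +0.00382°.
Converting to metres (1° lat = 111200 m, cos φ = 0.911543): observed ΔN = 443.7 m, observed ΔE = 387.2 m.
Subtracting the expected shift leaves a residual of 443.7 − (412) = 31.7 m north and 387.2 − (353) = 34.2 m east.
Residual distance = √(31.7² + 34.2²) = 46.6 m.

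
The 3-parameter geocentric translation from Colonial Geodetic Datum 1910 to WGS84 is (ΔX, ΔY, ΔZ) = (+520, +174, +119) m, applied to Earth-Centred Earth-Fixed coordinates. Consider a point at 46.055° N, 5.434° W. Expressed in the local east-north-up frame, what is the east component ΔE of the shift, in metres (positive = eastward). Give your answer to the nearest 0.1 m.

ΔE = 222.5 m

The local east axis at (φ, λ) is (−sin λ, cos λ, 0), so ΔE = −sin(-5.434°)·520 + cos(-5.434°)·174 = 222.46 m.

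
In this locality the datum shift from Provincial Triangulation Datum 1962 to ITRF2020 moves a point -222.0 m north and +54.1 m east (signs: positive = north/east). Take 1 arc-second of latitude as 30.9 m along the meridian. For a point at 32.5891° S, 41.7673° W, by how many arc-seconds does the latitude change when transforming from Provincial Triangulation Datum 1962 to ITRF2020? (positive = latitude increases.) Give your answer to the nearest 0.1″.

Δφ = -7.2″

1″ of latitude = 30.90 m, so Δφ = -222.0 / 30.90 = -7.184″.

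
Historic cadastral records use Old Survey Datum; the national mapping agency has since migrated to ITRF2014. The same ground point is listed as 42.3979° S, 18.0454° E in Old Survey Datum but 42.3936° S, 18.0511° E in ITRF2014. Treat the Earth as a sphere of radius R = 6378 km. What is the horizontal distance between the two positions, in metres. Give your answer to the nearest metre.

Δφ = -42.3936° − -42.3979° = +0.0043°; Δλ = 18.0511° − 18.0454° = +0.0057°.
1° along a meridian = πR/180 = 111317 m.
ΔN = Δφ × 111317 = 478.7 m; ΔE = Δλ × 111317 × cos(-42.3979°) = +0.0057 × 111317 × 0.738480 = 468.6 m.
Distance = √(ΔE² + ΔN²) = √(468.6² + 478.7²) = 669.8 m.

670 m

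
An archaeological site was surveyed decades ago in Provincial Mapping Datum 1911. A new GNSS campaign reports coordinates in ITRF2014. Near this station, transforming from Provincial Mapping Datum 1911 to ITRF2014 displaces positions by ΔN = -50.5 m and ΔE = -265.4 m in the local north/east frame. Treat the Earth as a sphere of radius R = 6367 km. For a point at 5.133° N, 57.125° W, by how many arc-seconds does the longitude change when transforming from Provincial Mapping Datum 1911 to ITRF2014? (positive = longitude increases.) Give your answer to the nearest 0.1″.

At latitude 5.133°, cos φ = 0.995990.
One radian of longitude at latitude φ spans R cos φ, so Δλ = ΔE / (R cos φ) = -265.4 / (6367000 × 0.995990) = -4.1852e-05 rad = -8.632″.

Δλ = -8.6″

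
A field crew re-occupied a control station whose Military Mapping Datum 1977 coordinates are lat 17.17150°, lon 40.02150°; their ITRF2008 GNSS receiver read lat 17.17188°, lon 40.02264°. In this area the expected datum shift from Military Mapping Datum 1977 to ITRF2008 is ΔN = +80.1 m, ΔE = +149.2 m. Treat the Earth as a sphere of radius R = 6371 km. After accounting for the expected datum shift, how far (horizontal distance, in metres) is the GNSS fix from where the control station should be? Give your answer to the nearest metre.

Observed coordinate differences: Δφ = +0.00038°, Δλ = +0.00114°.
Converting to metres (1° lat = 111195 m, cos φ = 0.955425): observed ΔN = 42.3 m, observed ΔE = 121.1 m.
Subtracting the expected shift leaves a residual of 42.3 − (80.1) = -37.8 m north and 121.1 − (149.2) = -28.1 m east.
Residual distance = √((-37.8)² + (-28.1)²) = 47.1 m.

47 m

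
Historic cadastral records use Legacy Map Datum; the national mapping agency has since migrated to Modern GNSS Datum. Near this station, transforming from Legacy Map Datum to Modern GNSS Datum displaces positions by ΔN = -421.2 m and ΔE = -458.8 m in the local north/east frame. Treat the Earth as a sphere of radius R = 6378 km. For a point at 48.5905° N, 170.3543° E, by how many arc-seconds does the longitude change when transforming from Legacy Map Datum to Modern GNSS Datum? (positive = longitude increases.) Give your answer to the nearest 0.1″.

At latitude 48.5905°, cos φ = 0.661436.
One radian of longitude at latitude φ spans R cos φ, so Δλ = ΔE / (R cos φ) = -458.8 / (6378000 × 0.661436) = -1.0876e-04 rad = -22.432″.

Δλ = -22.4″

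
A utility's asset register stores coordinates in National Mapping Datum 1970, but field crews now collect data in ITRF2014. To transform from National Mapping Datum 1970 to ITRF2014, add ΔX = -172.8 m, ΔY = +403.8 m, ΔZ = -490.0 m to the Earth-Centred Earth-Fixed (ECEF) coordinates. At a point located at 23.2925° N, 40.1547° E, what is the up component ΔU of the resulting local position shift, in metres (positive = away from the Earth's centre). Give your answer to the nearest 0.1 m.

At φ = 23.2925°, λ = 40.1547°: sin φ = 0.395425, cos φ = 0.918498, sin λ = 0.644854, cos λ = 0.764306.
ΔU = cos φ cos λ·ΔX + cos φ sin λ·ΔY + sin φ·ΔZ = (0.918498)(0.764306)(-172.8) + (0.918498)(0.644854)(403.8) + (0.395425)(-490.0) = -75.90 m.

ΔU = -75.9 m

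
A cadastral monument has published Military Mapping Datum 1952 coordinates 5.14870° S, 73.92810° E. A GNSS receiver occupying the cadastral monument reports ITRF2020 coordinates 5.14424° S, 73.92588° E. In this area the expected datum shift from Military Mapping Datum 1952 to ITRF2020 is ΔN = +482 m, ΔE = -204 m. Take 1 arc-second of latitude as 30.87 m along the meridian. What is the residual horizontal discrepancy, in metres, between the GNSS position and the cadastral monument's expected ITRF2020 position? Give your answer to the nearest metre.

Observed coordinate differences: Δφ = +0.00446°, Δλ = -0.00222°.
Converting to metres (1° lat = 111132 m, cos φ = 0.995965): observed ΔN = 495.6 m, observed ΔE = -245.7 m.
Subtracting the expected shift leaves a residual of 495.6 − (482) = 13.6 m north and -245.7 − (-204) = -41.7 m east.
Residual distance = √(13.6² + (-41.7)²) = 43.9 m.

44 m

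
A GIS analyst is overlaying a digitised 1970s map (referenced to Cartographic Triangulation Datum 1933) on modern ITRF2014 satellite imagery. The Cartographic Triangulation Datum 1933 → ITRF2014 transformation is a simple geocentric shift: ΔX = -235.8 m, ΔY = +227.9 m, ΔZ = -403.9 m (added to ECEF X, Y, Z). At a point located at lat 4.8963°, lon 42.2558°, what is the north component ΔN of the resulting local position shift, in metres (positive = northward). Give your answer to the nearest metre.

At φ = 4.8963°, λ = 42.2558°: sin φ = 0.085353, cos φ = 0.996351, sin λ = 0.672442, cos λ = 0.740150.
ΔN = −sin φ cos λ·ΔX − sin φ sin λ·ΔY + cos φ·ΔZ = −(0.085353)(0.740150)(-235.8) − (0.085353)(0.672442)(227.9) + (0.996351)(-403.9) = -400.61 m.

ΔN = -401 m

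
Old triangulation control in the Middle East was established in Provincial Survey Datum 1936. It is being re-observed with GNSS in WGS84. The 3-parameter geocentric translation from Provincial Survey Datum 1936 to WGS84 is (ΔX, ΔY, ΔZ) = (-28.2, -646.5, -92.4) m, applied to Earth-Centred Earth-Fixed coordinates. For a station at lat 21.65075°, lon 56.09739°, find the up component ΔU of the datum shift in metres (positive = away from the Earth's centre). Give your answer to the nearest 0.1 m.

ΔU = -547.4 m

At φ = 21.65075°, λ = 56.09739°: sin φ = 0.368948, cos φ = 0.929450, sin λ = 0.829987, cos λ = 0.557783.
ΔU = cos φ cos λ·ΔX + cos φ sin λ·ΔY + sin φ·ΔZ = (0.929450)(0.557783)(-28.2) + (0.929450)(0.829987)(-646.5) + (0.368948)(-92.4) = -547.44 m.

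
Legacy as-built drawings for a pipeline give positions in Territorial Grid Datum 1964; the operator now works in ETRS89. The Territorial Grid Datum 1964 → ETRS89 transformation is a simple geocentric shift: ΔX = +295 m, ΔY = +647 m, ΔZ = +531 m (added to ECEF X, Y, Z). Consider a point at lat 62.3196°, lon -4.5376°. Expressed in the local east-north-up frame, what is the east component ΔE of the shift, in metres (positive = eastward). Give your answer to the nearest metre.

At φ = 62.3196°, λ = -4.5376°: sin φ = 0.885553, cos φ = 0.464539, sin λ = -0.079113, cos λ = 0.996866.
ΔE = −sin λ·ΔX + cos λ·ΔY = −(-0.079113)·(295) + (0.996866)·(647) = 668.31 m.

ΔE = 668 m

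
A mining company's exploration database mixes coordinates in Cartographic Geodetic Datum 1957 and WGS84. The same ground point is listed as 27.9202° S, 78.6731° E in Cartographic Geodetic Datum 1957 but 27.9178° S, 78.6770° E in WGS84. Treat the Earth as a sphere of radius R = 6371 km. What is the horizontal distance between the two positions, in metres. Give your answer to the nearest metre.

Δφ = -27.9178° − -27.9202° = +0.0024°; Δλ = 78.6770° − 78.6731° = +0.0039°.
1° along a meridian = πR/180 = 111195 m.
ΔN = Δφ × 111195 = 266.9 m; ΔE = Δλ × 111195 × cos(-27.9202°) = +0.0039 × 111195 × 0.883601 = 383.2 m.
Distance = √(ΔE² + ΔN²) = √(383.2² + 266.9²) = 467.0 m.

467 m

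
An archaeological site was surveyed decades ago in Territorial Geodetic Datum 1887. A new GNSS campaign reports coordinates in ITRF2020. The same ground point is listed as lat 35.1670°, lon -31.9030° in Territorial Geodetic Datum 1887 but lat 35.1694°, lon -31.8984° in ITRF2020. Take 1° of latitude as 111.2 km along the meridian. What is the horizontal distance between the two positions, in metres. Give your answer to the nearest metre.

496 m

Δφ = 35.1694° − 35.1670° = +0.0024°; Δλ = -31.8984° − -31.9030° = +0.0046°.
ΔN = Δφ × 111200 = 266.9 m; ΔE = Δλ × 111200 × cos(35.1670°) = +0.0046 × 111200 × 0.817477 = 418.2 m.
Distance = √(ΔE² + ΔN²) = √(418.2² + 266.9²) = 496.1 m.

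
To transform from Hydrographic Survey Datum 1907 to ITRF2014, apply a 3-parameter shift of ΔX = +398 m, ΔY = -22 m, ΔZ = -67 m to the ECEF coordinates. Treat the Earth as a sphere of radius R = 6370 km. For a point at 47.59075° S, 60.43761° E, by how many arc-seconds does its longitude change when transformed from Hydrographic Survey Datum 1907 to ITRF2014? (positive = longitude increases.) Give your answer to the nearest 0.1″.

Δλ = -17.1″

sin φ = -0.738346, cos φ = 0.674422, sin λ = 0.869819, cos λ = 0.493371.
East component: ΔE = −sin λ·ΔX + cos λ·ΔY = −(0.869819)(398) + (0.493371)(-22) = -357.04 m.
1° of latitude spans πR/180 = 111177 m; at latitude φ, 1° of longitude spans that × cos φ = 74980.5 m, so Δλ = -357.04 / 74980.5 × 3600 = -17.142″.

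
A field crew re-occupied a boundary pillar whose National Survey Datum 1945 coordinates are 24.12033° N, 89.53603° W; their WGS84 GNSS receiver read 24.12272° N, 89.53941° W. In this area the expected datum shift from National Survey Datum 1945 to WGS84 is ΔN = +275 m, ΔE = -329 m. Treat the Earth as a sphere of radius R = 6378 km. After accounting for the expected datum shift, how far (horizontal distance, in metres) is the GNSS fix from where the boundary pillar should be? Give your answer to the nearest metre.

17 m

Observed coordinate differences: Δφ = +0.00239°, Δλ = -0.00338°.
Converting to metres (1° lat = 111317 m, cos φ = 0.912689): observed ΔN = 266.0 m, observed ΔE = -343.4 m.
Subtracting the expected shift leaves a residual of 266.0 − (275) = -9.0 m north and -343.4 − (-329) = -14.4 m east.
Residual distance = √((-9.0)² + (-14.4)²) = 17.0 m.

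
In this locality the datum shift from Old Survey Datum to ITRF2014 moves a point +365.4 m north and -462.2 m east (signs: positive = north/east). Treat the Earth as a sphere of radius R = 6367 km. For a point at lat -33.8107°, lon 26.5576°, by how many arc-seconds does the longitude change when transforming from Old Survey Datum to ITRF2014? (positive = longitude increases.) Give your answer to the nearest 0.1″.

At latitude -33.8107°, cos φ = 0.830881.
One radian of longitude at latitude φ spans R cos φ, so Δλ = ΔE / (R cos φ) = -462.2 / (6367000 × 0.830881) = -8.7369e-05 rad = -18.021″.

Δλ = -18.0″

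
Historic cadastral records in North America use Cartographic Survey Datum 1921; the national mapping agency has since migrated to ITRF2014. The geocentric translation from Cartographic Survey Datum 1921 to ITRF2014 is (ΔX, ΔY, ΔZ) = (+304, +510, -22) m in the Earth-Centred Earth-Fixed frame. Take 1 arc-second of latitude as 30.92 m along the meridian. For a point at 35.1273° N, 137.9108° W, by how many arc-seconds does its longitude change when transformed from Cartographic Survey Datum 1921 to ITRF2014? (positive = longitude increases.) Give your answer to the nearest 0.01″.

sin φ = 0.575395, cos φ = 0.817876, sin λ = -0.670287, cos λ = -0.742102.
East component: ΔE = −sin λ·ΔX + cos λ·ΔY = −(-0.670287)(304) + (-0.742102)(510) = -174.70 m.
1° of latitude spans 3600 × 30.92 = 111312 m; at latitude φ, 1° of longitude spans that × cos φ = 91039.4 m, so Δλ = -174.70 / 91039.4 × 3600 = -6.908″.

Δλ = -6.91″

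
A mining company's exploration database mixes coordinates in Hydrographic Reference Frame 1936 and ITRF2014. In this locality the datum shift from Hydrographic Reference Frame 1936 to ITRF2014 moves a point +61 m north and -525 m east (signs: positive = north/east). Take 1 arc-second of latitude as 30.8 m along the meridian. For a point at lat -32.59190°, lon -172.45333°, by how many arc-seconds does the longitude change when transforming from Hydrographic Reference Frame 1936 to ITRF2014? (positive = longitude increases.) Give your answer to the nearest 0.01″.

Δλ = -20.23″

At latitude -32.59190°, cos φ = 0.842529.
1″ of longitude at this latitude = 30.80 × cos φ = 25.9499 m, so Δλ = -525.0 / 25.9499 = -20.231″.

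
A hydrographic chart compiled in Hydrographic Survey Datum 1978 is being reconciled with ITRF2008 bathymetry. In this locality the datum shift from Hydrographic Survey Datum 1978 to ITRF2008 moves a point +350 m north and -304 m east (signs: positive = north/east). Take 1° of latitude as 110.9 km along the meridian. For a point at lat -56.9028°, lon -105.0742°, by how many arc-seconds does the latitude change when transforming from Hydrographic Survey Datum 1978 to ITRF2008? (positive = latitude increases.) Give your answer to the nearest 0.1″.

Δφ = 11.4″

1° of latitude = 110.9 km, so Δφ = 350.0 / 110900 = 0.0031560° = 11.362″.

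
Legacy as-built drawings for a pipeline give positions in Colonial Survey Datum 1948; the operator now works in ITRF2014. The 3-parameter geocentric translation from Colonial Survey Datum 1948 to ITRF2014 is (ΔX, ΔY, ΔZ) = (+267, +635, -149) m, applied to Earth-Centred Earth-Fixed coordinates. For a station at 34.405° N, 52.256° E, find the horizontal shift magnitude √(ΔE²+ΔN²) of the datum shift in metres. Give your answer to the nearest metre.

At φ = 34.405°, λ = 52.256°: sin φ = 0.565039, cos φ = 0.825064, sin λ = 0.790754, cos λ = 0.612134.
ΔE = −sin λ·ΔX + cos λ·ΔY = −(0.790754)·(267) + (0.612134)·(635) = 177.57 m.
ΔN = −sin φ cos λ·ΔX − sin φ sin λ·ΔY + cos φ·ΔZ = −(0.565039)(0.612134)(267) − (0.565039)(0.790754)(635) + (0.825064)(-149) = -499.01 m.
Horizontal magnitude = √(ΔE² + ΔN²) = √(177.57² + (-499.01)²) = 529.66 m.

530 m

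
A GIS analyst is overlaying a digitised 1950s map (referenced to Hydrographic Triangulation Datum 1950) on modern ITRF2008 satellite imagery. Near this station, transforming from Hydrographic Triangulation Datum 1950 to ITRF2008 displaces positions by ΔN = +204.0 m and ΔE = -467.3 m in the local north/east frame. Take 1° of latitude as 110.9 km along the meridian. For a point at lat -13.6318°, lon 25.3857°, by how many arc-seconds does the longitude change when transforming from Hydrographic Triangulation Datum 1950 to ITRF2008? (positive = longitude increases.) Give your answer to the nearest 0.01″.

At latitude -13.6318°, cos φ = 0.971830.
1° of longitude at this latitude = 110.9 × cos φ = 107.78 km, so Δλ = -467.3 / 107776.0 = -0.0043358° = -15.609″.

Δλ = -15.61″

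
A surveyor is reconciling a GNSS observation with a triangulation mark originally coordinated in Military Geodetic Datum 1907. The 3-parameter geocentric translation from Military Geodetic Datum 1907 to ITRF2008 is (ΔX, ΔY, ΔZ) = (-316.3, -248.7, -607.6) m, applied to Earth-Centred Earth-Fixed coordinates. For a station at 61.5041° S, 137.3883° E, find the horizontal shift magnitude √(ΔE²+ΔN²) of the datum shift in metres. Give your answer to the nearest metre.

461 m

At φ = -61.5041°, λ = 137.3883°: sin φ = -0.878851, cos φ = 0.477096, sin λ = 0.677026, cos λ = -0.735959.
ΔE = −sin λ·ΔX + cos λ·ΔY = −(0.677026)·(-316.3) + (-0.735959)·(-248.7) = 397.18 m.
ΔN = −sin φ cos λ·ΔX − sin φ sin λ·ΔY + cos φ·ΔZ = −(-0.878851)(-0.735959)(-316.3) − (-0.878851)(0.677026)(-248.7) + (0.477096)(-607.6) = -233.28 m.
Horizontal magnitude = √(ΔE² + ΔN²) = √(397.18² + (-233.28)²) = 460.62 m.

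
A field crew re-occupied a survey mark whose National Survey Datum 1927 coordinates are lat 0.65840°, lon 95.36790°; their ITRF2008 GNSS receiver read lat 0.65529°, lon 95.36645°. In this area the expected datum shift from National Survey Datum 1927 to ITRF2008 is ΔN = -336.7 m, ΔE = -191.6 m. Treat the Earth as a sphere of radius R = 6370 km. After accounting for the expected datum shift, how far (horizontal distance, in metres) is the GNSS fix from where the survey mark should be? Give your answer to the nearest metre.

32 m

Observed coordinate differences: Δφ = -0.00311°, Δλ = -0.00145°.
Converting to metres (1° lat = 111177 m, cos φ = 0.999934): observed ΔN = -345.8 m, observed ΔE = -161.2 m.
Subtracting the expected shift leaves a residual of -345.8 − (-336.7) = -9.1 m north and -161.2 − (-191.6) = 30.4 m east.
Residual distance = √((-9.1)² + 30.4²) = 31.7 m.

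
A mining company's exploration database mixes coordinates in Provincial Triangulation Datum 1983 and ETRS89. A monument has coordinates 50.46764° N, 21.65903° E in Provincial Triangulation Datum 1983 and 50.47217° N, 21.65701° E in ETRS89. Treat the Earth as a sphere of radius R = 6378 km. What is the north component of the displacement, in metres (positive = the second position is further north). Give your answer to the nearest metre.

ΔN = 504 m

Δφ = 50.47217° − 50.46764° = +0.00453°; Δλ = 21.65701° − 21.65903° = -0.00202°.
1° along a meridian = πR/180 = 111317 m.
ΔN = Δφ × 111317 = 504.3 m; ΔE = Δλ × 111317 × cos(50.46764°) = -0.00202 × 111317 × 0.636514 = -143.1 m.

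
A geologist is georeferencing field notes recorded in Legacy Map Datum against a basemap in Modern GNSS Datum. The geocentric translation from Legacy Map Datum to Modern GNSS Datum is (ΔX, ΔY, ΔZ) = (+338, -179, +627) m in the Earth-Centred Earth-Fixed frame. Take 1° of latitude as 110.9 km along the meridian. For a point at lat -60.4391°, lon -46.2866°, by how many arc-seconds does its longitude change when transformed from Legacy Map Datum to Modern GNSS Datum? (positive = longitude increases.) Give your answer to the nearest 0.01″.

Δλ = 7.94″

sin φ = -0.869832, cos φ = 0.493348, sin λ = -0.722806, cos λ = 0.691051.
East component: ΔE = −sin λ·ΔX + cos λ·ΔY = −(-0.722806)(338) + (0.691051)(-179) = 120.61 m.
1° of latitude spans 110900 m; at latitude φ, 1° of longitude spans that × cos φ = 54712.3 m, so Δλ = 120.61 / 54712.3 × 3600 = 7.936″.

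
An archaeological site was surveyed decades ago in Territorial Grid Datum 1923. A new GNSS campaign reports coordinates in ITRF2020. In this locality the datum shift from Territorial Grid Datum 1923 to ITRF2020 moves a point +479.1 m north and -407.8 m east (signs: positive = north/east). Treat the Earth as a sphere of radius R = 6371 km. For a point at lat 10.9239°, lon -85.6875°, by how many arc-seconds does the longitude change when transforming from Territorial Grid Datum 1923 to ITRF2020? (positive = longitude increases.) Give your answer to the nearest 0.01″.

Δλ = -13.45″

At latitude 10.9239°, cos φ = 0.981880.
One radian of longitude at latitude φ spans R cos φ, so Δλ = ΔE / (R cos φ) = -407.8 / (6371000 × 0.981880) = -6.5190e-05 rad = -13.446″.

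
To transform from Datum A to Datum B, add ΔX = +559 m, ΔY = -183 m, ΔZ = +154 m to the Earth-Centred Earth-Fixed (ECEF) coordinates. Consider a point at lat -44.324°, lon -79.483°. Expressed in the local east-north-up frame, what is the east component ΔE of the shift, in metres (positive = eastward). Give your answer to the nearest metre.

ΔE = 516 m

The local east axis at (φ, λ) is (−sin λ, cos λ, 0), so ΔE = −sin(-79.483°)·559 + cos(-79.483°)·(-183) = 516.21 m.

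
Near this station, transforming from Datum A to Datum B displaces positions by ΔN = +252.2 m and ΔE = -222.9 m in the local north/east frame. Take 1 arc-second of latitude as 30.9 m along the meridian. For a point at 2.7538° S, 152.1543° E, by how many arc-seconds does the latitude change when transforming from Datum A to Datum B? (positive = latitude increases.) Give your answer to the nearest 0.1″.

Δφ = 8.2″

1″ of latitude = 30.90 m, so Δφ = 252.2 / 30.90 = 8.162″.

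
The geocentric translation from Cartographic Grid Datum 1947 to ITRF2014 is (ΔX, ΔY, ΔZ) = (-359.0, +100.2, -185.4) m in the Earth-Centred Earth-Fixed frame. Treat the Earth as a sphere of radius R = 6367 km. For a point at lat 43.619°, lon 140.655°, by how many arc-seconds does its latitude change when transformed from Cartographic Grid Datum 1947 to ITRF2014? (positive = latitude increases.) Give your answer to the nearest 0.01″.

sin φ = 0.689860, cos φ = 0.723943, sin λ = 0.633988, cos λ = -0.773343.
North component: ΔN = −sin φ cos λ·ΔX − sin φ sin λ·ΔY + cos φ·ΔZ = −(0.689860)(-0.773343)(-359.0) − (0.689860)(0.633988)(100.2) + (0.723943)(-185.4) = -369.57 m.
1° of latitude spans πR/180 = 111125 m, so Δφ = -369.57 / 111125 × 3600 = -11.973″.

Δφ = -11.97″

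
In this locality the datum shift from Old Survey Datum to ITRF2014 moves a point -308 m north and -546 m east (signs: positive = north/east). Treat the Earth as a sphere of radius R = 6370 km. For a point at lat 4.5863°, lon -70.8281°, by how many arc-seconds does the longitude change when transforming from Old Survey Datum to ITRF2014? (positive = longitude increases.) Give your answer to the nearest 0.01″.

At latitude 4.5863°, cos φ = 0.996798.
One radian of longitude at latitude φ spans R cos φ, so Δλ = ΔE / (R cos φ) = -546.0 / (6370000 × 0.996798) = -8.5990e-05 rad = -17.737″.

Δλ = -17.74″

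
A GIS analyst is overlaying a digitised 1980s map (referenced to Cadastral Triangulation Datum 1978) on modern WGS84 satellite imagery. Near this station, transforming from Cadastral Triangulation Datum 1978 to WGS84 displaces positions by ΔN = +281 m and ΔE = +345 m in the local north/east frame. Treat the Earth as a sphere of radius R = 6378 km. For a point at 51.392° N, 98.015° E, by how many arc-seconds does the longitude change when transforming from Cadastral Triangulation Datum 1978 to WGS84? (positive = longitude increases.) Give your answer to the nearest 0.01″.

Δλ = 17.88″

At latitude 51.392°, cos φ = 0.623989.
One radian of longitude at latitude φ spans R cos φ, so Δλ = ΔE / (R cos φ) = 345.0 / (6378000 × 0.623989) = 8.6688e-05 rad = 17.881″.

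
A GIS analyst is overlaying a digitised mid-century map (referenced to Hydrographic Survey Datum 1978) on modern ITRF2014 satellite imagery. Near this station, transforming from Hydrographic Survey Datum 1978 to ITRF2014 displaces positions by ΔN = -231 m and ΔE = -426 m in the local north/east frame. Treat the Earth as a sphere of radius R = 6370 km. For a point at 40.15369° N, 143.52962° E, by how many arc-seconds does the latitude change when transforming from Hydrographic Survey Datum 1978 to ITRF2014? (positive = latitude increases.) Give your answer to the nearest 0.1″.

Δφ = -7.5″

On a sphere of radius R, 1 rad of latitude = R, so Δφ = ΔN / R = -231.0 / 6370000 = -3.6264e-05 rad = -7.480″.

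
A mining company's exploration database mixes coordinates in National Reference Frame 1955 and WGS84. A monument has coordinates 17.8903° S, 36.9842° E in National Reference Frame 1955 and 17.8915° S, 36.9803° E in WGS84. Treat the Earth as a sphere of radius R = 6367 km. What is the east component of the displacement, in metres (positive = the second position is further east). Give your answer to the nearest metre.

ΔE = -412 m

Δφ = -17.8915° − -17.8903° = -0.0012°; Δλ = 36.9803° − 36.9842° = -0.0039°.
1° along a meridian = πR/180 = 111125 m.
ΔN = Δφ × 111125 = -133.4 m; ΔE = Δλ × 111125 × cos(-17.8903°) = -0.0039 × 111125 × 0.951646 = -412.4 m.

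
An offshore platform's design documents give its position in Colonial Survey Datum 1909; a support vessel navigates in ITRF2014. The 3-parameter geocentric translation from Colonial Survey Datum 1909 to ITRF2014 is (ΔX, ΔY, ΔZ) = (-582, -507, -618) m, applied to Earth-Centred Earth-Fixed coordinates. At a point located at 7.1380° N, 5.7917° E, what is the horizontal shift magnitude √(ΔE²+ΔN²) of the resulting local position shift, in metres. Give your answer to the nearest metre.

The local east axis at (φ, λ) is (−sin λ, cos λ, 0), so ΔE = −sin(5.7917°)·(-582) + cos(5.7917°)·(-507) = -445.68 m.
The local north axis is (−sin φ cos λ, −sin φ sin λ, cos φ), giving ΔN = 71.950 + 6.357 − 613.210 = -534.90 m.
Horizontal magnitude = √(ΔE² + ΔN²) = √((-445.68)² + (-534.90)²) = 696.24 m.

696 m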